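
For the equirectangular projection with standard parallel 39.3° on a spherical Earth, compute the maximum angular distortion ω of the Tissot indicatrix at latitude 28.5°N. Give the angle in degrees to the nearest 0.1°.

With standard parallel φ₀ = 39.3°, the equirectangular projection gives x = Rλ cos φ₀, y = Rφ, so h = 1 and k = cos 39.3° / cos φ.
At 28.5°: h = 1.000, k = 0.8805; principal scales a = 1.000, b = 0.8805.
sin(ω/2) = (a − b)/(a + b) = 0.1195/1.881 = 0.06352, so ω = 2 arcsin(0.06352) ≈ 7.3°.

7.3°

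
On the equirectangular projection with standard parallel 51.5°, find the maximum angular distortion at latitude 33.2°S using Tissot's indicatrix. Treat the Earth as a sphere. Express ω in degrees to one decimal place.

16.9°

With standard parallel φ₀ = 51.5°, the equirectangular projection gives x = Rλ cos φ₀, y = Rφ, so h = 1 and k = cos 51.5° / cos φ.
At 33.2°: h = 1.000, k = 0.7440; principal scales a = 1.000, b = 0.7440.
sin(ω/2) = (a − b)/(a + b) = 0.2560/1.744 = 0.1468, so ω = 2 arcsin(0.1468) ≈ 16.9°.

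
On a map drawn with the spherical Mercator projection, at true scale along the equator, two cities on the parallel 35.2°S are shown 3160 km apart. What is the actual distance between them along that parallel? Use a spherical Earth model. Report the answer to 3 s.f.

2580 km

Mercator is conformal, so the point scale is isotropic: h = k = sec φ = 1/cos φ.
Along the parallel at 35.2°, map distances are exaggerated by k = sec 35.2° = 1.224.
True distance = 3160 / 1.224 = 3160 × cos 35.2° ≈ 2580 km.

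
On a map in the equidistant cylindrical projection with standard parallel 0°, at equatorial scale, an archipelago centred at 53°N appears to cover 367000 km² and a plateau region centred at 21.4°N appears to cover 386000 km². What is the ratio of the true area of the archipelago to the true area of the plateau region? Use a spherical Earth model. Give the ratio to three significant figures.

On the plate carrée, areal scale = h·k = 1 × sec φ, so true area = apparent × cos φ.
True area of archipelago: 367000 × cos(53°) = 367000 × 0.6018 = 220900 km².
True area of plateau region: 386000 × cos(21.4°) = 386000 × 0.9311 = 359400 km².
Ratio = 220900 / 359400 ≈ 0.615.

0.615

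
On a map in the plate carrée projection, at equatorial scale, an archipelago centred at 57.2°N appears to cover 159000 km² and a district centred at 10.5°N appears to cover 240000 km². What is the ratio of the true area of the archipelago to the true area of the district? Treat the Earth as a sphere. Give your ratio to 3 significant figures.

0.365

Plate carrée has h = 1 and k = sec φ, giving areal scale sec φ; true area = (apparent area) · cos φ.
True area of archipelago: 159000 × cos(57.2°) = 159000 × 0.5417 = 86130 km².
True area of district: 240000 × cos(10.5°) = 240000 × 0.9833 = 236000 km².
Ratio = 86130 / 236000 ≈ 0.365.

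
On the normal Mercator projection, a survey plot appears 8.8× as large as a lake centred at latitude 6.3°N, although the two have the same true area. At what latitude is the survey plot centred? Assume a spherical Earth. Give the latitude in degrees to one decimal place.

On Mercator, (apparent₁)/(apparent₂) = sec²φ₁ / sec²φ₂ when true areas are equal.
cos²φ₂ / cos²φ₁ = 8.8  ⇒  cos φ₁ = cos 6.3° / √8.8 = 0.9940/2.966 = 0.3351.
φ₁ = arccos(0.3351) ≈ 70.4°.

70.4°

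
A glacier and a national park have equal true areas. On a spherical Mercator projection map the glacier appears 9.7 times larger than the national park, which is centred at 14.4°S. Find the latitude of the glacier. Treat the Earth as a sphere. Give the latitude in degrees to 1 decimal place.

71.9°

Mercator areal scale is sec²φ, so apparent-area ratio = sec²φ₁ / sec²φ₂ = cos²φ₂ / cos²φ₁.
cos²φ₂ / cos²φ₁ = 9.7  ⇒  cos φ₁ = cos 14.4° / √9.7 = 0.9686/3.114 = 0.3110.
φ₁ = arccos(0.3110) ≈ 71.9°.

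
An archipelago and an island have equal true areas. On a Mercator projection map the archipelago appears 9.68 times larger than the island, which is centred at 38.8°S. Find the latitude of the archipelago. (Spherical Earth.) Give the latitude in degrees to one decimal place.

75.5°

On Mercator, (apparent₁)/(apparent₂) = sec²φ₁ / sec²φ₂ when true areas are equal.
cos²φ₂ / cos²φ₁ = 9.68  ⇒  cos φ₁ = cos 38.8° / √9.68 = 0.7793/3.111 = 0.2505.
φ₁ = arccos(0.2505) ≈ 75.5°.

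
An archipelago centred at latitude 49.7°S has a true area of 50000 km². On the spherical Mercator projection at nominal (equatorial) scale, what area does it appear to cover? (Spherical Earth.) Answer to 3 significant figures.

120000 km²

The Mercator projection is conformal; its linear scale factor is the same in every direction and equals sec φ = 1/cos φ.
Areal scale = k² = sec²φ = 1/cos²(49.7°) = 1/0.6468² = 2.390.
Apparent area = 50000 × 2.390 ≈ 120000 km².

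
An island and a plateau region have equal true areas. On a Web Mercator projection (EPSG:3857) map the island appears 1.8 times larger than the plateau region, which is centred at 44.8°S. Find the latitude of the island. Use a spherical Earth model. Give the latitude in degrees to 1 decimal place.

58.1°

On Mercator, (apparent₁)/(apparent₂) = sec²φ₁ / sec²φ₂ when true areas are equal.
cos²φ₂ / cos²φ₁ = 1.8  ⇒  cos φ₁ = cos 44.8° / √1.8 = 0.7096/1.342 = 0.5289.
φ₁ = arccos(0.5289) ≈ 58.1°.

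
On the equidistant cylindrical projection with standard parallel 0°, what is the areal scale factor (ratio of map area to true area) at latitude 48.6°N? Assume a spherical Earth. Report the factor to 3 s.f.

1.51

In the plate carrée (x = Rλ, y = Rφ), meridians are true-scale (h = 1) and parallels are stretched by k = sec φ.
Areal scale = h·k = 1 × sec φ; at 48.6°, h = 1.000, k = 1.512, so h·k = 1.512.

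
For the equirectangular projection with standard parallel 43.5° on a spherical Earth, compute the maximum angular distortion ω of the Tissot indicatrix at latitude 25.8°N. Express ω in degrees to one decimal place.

In the equirectangular projection with standard parallel φ₀ = 43.5° (x = Rλ cos φ₀, y = Rφ), meridians are true-scale (h = 1) and the parallel scale is k = cos φ₀ / cos φ.
At 25.8°: h = 1.000, k = 0.8057; principal scales a = 1.000, b = 0.8057.
sin(ω/2) = (a − b)/(a + b) = 0.1943/1.806 = 0.1076, so ω = 2 arcsin(0.1076) ≈ 12.4°.

12.4°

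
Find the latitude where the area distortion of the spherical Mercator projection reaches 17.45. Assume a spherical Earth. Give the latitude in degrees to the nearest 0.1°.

Mercator areal scale is sec²φ.
sec²φ = 17.45  ⇒  cos²φ = 0.05731  ⇒  cos φ = 0.2394.
φ = arccos(0.2394) ≈ 76.1°.

76.1°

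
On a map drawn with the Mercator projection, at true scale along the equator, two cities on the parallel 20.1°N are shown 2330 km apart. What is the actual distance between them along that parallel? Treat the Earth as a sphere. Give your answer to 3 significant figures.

2190 km

For Mercator, h = k = sec φ (a conformal cylindrical projection has a single point scale, 1/cos φ).
Along the parallel at 20.1°, map distances are exaggerated by k = sec 20.1° = 1.065.
True distance = 2330 / 1.065 = 2330 × cos 20.1° ≈ 2190 km.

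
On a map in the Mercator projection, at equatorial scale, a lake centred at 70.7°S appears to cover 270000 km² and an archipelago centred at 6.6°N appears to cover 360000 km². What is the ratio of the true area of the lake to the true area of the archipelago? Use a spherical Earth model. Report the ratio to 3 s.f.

Mercator's areal exaggeration is sec²φ; hence true area = (apparent area) · cos²φ.
True area of lake: 270000 × cos²(70.7°) = 270000 × 0.1092 = 29490 km².
True area of archipelago: 360000 × cos²(6.6°) = 360000 × 0.9868 = 355200 km².
Ratio = 29490 / 355200 ≈ 0.0830.

0.0830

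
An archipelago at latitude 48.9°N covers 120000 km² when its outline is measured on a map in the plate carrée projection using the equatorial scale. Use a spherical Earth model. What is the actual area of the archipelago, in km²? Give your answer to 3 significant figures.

78900 km²

In the plate carrée (x = Rλ, y = Rφ), meridians are true-scale (h = 1) and parallels are stretched by k = sec φ.
Areal scale = h·k = 1 × sec φ; at 48.9°, h = 1.000, k = 1.521, so h·k = 1.521.
True area = apparent / (areal scale) = 120000 / 1.521 ≈ 78900 km².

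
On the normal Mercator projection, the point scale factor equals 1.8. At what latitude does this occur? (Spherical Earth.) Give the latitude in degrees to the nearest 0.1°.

56.3°

Mercator scale is k = sec φ = 1/cos φ.
1/cos φ = 1.8  ⇒  cos φ = 0.5556  ⇒  φ = arccos(0.5556) ≈ 56.3°.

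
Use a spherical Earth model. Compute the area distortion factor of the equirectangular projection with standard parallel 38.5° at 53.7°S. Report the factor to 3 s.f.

In the equirectangular projection with standard parallel φ₀ = 38.5° (x = Rλ cos φ₀, y = Rφ), meridians are true-scale (h = 1) and the parallel scale is k = cos φ₀ / cos φ.
Areal scale = h·k = 1 × cos φ₀ / cos φ; at 53.7°, h = 1.000, k = 1.322, so h·k = 1.322.

1.32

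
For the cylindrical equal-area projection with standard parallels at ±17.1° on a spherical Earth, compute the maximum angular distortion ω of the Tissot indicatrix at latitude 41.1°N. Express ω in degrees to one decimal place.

A cylindrical equal-area projection with standard parallel φ₀ has meridian scale h = cos φ / cos φ₀ and parallel scale k = cos φ₀ / cos φ (so areas are preserved, h·k = 1).
At 41.1°: h = 0.7884, k = 1.268; principal scales a = 1.268, b = 0.7884.
sin(ω/2) = (a − b)/(a + b) = 0.4799/2.057 = 0.2333, so ω = 2 arcsin(0.2333) ≈ 27.0°.

27.0°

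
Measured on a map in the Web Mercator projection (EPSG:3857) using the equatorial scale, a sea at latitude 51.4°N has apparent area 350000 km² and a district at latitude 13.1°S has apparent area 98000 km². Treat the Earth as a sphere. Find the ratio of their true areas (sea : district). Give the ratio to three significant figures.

Mercator's areal exaggeration is sec²φ; hence true area = (apparent area) · cos²φ.
True area of sea: 350000 × cos²(51.4°) = 350000 × 0.3892 = 136200 km².
True area of district: 98000 × cos²(13.1°) = 98000 × 0.9486 = 92970 km².
Ratio = 136200 / 92970 ≈ 1.47.

1.47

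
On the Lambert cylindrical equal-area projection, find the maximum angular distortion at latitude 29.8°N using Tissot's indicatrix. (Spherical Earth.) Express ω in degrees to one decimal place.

16.2°

The Lambert cylindrical equal-area projection is the cylindrical equal-area projection with its standard parallel at the equator (φ₀ = 0). A cylindrical equal-area projection with standard parallel φ₀ has meridian scale h = cos φ / cos φ₀ and parallel scale k = cos φ₀ / cos φ (so areas are preserved, h·k = 1).
At 29.8°: h = 0.8678, k = 1.152; principal scales a = 1.152, b = 0.8678.
sin(ω/2) = (a − b)/(a + b) = 0.2846/2.020 = 0.1409, so ω = 2 arcsin(0.1409) ≈ 16.2°.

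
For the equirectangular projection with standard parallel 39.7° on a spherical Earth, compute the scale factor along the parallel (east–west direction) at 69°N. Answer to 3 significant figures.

The equidistant cylindrical projection with φ₀ = 39.7° has h = 1 (meridians true) and k = cos φ₀ / cos φ along parallels.
k = cos 39.7° / cos 69° = 0.7694/0.3584 = 2.147.

2.15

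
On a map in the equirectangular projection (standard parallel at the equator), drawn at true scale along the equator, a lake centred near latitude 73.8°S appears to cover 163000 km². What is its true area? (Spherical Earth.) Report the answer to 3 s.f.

45500 km²

Plate carrée maps x = Rλ, y = Rφ. The meridian scale is h = 1 and the parallel scale is k = 1/cos φ = sec φ.
Areal scale = h·k = 1 × sec φ; at 73.8°, h = 1.000, k = 3.584, so h·k = 3.584.
True area = apparent / (areal scale) = 163000 / 3.584 ≈ 45500 km².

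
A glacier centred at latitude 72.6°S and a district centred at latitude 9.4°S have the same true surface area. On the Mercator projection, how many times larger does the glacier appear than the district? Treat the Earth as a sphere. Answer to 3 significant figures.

10.9

Mercator is conformal with k = sec φ, so areal scale = k² = sec²φ.
At 72.6°: sec²(72.6°) = 1/0.2990² = 11.18.
At 9.4°: sec²(9.4°) = 1/0.9866² = 1.027.
Ratio = 11.18/1.027 = cos²(9.4°)/cos²(72.6°) ≈ 10.9.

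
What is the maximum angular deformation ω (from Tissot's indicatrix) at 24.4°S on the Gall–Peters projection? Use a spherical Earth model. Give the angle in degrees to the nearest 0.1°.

The Gall–Peters projection is cylindrical equal-area with φ₀ = 45°. A cylindrical equal-area projection with standard parallel φ₀ has meridian scale h = cos φ / cos φ₀ and parallel scale k = cos φ₀ / cos φ (so areas are preserved, h·k = 1).
At 24.4°: h = 1.288, k = 0.7765; principal scales a = 1.288, b = 0.7765.
sin(ω/2) = (a − b)/(a + b) = 0.5114/2.064 = 0.2477, so ω = 2 arcsin(0.2477) ≈ 28.7°.

28.7°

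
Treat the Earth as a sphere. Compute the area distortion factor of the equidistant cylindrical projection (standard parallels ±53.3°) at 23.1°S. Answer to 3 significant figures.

With standard parallel φ₀ = 53.3°, the equirectangular projection gives x = Rλ cos φ₀, y = Rφ, so h = 1 and k = cos 53.3° / cos φ.
Areal scale = h·k = 1 × cos φ₀ / cos φ; at 23.1°, h = 1.000, k = 0.6497, so h·k = 0.6497.

0.650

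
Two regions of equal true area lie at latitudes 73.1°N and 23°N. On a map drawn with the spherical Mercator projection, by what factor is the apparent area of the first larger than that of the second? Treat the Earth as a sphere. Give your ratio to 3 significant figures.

On Mercator, area is exaggerated by sec²φ = 1/cos²φ.
At 73.1°: sec²(73.1°) = 1/0.2907² = 11.83.
At 23°: sec²(23°) = 1/0.9205² = 1.180.
Ratio = 11.83/1.180 = cos²(23°)/cos²(73.1°) ≈ 10.0.

10.0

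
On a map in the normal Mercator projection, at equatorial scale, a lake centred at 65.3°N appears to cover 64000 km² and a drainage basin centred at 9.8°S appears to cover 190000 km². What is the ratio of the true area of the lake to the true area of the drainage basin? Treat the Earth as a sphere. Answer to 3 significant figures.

Since Mercator area scale is 1/cos²φ, the true area equals the apparent area multiplied by cos²φ.
True area of lake: 64000 × cos²(65.3°) = 64000 × 0.1746 = 11180 km².
True area of drainage basin: 190000 × cos²(9.8°) = 190000 × 0.9710 = 184500 km².
Ratio = 11180 / 184500 ≈ 0.0606.

0.0606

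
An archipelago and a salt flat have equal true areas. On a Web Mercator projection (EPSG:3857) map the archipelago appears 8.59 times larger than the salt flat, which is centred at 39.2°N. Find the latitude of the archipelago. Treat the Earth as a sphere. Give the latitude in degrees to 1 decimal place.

On Mercator, (apparent₁)/(apparent₂) = sec²φ₁ / sec²φ₂ when true areas are equal.
cos²φ₂ / cos²φ₁ = 8.59  ⇒  cos φ₁ = cos 39.2° / √8.59 = 0.7749/2.931 = 0.2644.
φ₁ = arccos(0.2644) ≈ 74.7°.

74.7°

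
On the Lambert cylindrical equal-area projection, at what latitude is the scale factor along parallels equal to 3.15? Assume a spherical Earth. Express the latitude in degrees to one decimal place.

The Lambert cylindrical equal-area projection is the cylindrical equal-area projection with its standard parallel at the equator (φ₀ = 0). Cylindrical equal-area (φ₀ = 0°): h = cos φ / cos 0° along meridians, k = cos 0° / cos φ along parallels; h·k = 1.
k = cos φ₀ / cos φ = 3.15  ⇒  cos φ = cos 0° / 3.15 = 0.3175.
φ = arccos(0.3175) ≈ 71.5°.

71.5°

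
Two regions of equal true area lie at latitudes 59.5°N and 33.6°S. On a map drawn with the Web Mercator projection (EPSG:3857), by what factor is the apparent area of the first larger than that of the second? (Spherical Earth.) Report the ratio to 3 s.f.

2.69

Mercator is conformal with k = sec φ, so areal scale = k² = sec²φ.
At 59.5°: sec²(59.5°) = 1/0.5075² = 3.882.
At 33.6°: sec²(33.6°) = 1/0.8329² = 1.441.
Ratio = 3.882/1.441 = cos²(33.6°)/cos²(59.5°) ≈ 2.69.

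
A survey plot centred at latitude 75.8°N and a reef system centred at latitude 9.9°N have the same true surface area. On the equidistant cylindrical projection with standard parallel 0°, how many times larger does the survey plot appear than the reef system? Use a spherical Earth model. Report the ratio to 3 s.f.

For the equirectangular projection with φ₀ = 0 (plate carrée), h = 1 along meridians and k = sec φ along parallels.
Areal scale at 75.8°: h·k = 1.000 × 4.077 = 4.077.
Areal scale at 9.9°: h·k = 1.000 × 1.015 = 1.015.
Ratio = 4.077/1.015 ≈ 4.02.

4.02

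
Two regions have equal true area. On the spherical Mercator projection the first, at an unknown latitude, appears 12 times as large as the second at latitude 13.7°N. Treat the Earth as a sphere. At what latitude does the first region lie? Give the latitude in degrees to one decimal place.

On Mercator, (apparent₁)/(apparent₂) = sec²φ₁ / sec²φ₂ when true areas are equal.
cos²φ₂ / cos²φ₁ = 12  ⇒  cos φ₁ = cos 13.7° / √12 = 0.9715/3.464 = 0.2805.
φ₁ = arccos(0.2805) ≈ 73.7°.

73.7°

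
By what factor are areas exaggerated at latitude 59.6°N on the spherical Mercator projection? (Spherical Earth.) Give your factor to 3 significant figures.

The Mercator projection is conformal; its linear scale factor is the same in every direction and equals sec φ = 1/cos φ.
Areal scale = k² = sec²φ = 1/cos²(59.6°) = 1/0.5060² = 3.905.

3.91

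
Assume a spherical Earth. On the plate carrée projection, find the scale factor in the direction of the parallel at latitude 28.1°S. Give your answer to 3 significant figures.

1.13

In the plate carrée (x = Rλ, y = Rφ), meridians are true-scale (h = 1) and parallels are stretched by k = sec φ.
k = 1/cos 28.1° = 1/0.8821 = 1.134.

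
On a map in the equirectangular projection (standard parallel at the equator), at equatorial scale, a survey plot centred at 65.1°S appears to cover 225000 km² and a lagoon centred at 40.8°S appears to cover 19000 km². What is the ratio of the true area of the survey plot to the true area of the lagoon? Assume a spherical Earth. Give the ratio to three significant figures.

Plate carrée has h = 1 and k = sec φ, giving areal scale sec φ; true area = (apparent area) · cos φ.
True area of survey plot: 225000 × cos(65.1°) = 225000 × 0.4210 = 94730 km².
True area of lagoon: 19000 × cos(40.8°) = 19000 × 0.7570 = 14380 km².
Ratio = 94730 / 14380 ≈ 6.59.

6.59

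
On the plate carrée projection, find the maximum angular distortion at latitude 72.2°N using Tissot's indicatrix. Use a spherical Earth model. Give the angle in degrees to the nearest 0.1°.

64.2°

Plate carrée maps x = Rλ, y = Rφ. The meridian scale is h = 1 and the parallel scale is k = 1/cos φ = sec φ.
At 72.2°: h = 1.000, k = 3.271; principal scales a = 3.271, b = 1.000.
sin(ω/2) = (a − b)/(a + b) = 2.271/4.271 = 0.5318, so ω = 2 arcsin(0.5318) ≈ 64.2°.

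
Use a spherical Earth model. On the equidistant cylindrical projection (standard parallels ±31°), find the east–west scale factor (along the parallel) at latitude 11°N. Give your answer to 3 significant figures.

0.873

In the equirectangular projection with standard parallel φ₀ = 31° (x = Rλ cos φ₀, y = Rφ), meridians are true-scale (h = 1) and the parallel scale is k = cos φ₀ / cos φ.
k = cos 31° / cos 11° = 0.8572/0.9816 = 0.8732.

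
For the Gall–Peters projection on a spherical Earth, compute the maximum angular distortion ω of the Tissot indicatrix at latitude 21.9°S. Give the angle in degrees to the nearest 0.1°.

30.8°

The Gall–Peters projection is cylindrical equal-area with φ₀ = 45°. For cylindrical equal-area with standard parallel φ₀, h = cos φ / cos φ₀ and k = cos φ₀ / cos φ, so h·k = 1.
At 21.9°: h = 1.312, k = 0.7621; principal scales a = 1.312, b = 0.7621.
sin(ω/2) = (a − b)/(a + b) = 0.5501/2.074 = 0.2652, so ω = 2 arcsin(0.2652) ≈ 30.8°.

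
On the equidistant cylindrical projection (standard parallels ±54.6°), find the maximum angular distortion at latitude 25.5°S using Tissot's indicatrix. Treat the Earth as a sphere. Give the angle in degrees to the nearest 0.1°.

25.2°

The equidistant cylindrical projection with φ₀ = 54.6° has h = 1 (meridians true) and k = cos φ₀ / cos φ along parallels.
At 25.5°: h = 1.000, k = 0.6418; principal scales a = 1.000, b = 0.6418.
sin(ω/2) = (a − b)/(a + b) = 0.3582/1.642 = 0.2182, so ω = 2 arcsin(0.2182) ≈ 25.2°.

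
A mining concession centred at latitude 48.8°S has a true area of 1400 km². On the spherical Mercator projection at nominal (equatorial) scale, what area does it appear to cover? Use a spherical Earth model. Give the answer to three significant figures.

3230 km²

The Mercator projection is conformal; its linear scale factor is the same in every direction and equals sec φ = 1/cos φ.
Areal scale = k² = sec²φ = 1/cos²(48.8°) = 1/0.6587² = 2.305.
Apparent area = 1400 × 2.305 ≈ 3230 km².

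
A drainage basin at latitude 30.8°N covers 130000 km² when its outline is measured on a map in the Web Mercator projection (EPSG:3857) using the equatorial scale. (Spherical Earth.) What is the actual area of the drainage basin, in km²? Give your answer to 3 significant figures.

For Mercator, h = k = sec φ (a conformal cylindrical projection has a single point scale, 1/cos φ).
Areal scale = k² = sec²φ = 1/cos²(30.8°) = 1/0.8590² = 1.355.
True area = apparent / (areal scale) = 130000 / 1.355 ≈ 95900 km².

95900 km²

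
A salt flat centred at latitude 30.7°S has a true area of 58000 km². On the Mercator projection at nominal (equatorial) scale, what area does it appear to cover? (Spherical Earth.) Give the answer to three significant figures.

78400 km²

For Mercator, h = k = sec φ (a conformal cylindrical projection has a single point scale, 1/cos φ).
Areal scale = k² = sec²φ = 1/cos²(30.7°) = 1/0.8599² = 1.353.
Apparent area = 58000 × 1.353 ≈ 78400 km².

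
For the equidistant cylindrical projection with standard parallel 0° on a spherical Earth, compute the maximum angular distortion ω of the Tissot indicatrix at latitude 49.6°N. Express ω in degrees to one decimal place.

For the equirectangular projection with φ₀ = 0 (plate carrée), h = 1 along meridians and k = sec φ along parallels.
At 49.6°: h = 1.000, k = 1.543; principal scales a = 1.543, b = 1.000.
sin(ω/2) = (a − b)/(a + b) = 0.5429/2.543 = 0.2135, so ω = 2 arcsin(0.2135) ≈ 24.7°.

24.7°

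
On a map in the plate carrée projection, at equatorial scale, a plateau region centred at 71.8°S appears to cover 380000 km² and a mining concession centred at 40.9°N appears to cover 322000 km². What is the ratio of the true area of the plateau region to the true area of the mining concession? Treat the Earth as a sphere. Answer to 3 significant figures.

0.488

On the plate carrée, areal scale = h·k = 1 × sec φ, so true area = apparent × cos φ.
True area of plateau region: 380000 × cos(71.8°) = 380000 × 0.3123 = 118700 km².
True area of mining concession: 322000 × cos(40.9°) = 322000 × 0.7559 = 243400 km².
Ratio = 118700 / 243400 ≈ 0.488.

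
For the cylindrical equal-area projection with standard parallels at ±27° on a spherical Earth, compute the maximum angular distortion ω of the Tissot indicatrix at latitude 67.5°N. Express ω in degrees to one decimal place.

A cylindrical equal-area projection with standard parallel φ₀ has meridian scale h = cos φ / cos φ₀ and parallel scale k = cos φ₀ / cos φ (so areas are preserved, h·k = 1).
At 67.5°: h = 0.4295, k = 2.328; principal scales a = 2.328, b = 0.4295.
sin(ω/2) = (a − b)/(a + b) = 1.899/2.758 = 0.6885, so ω = 2 arcsin(0.6885) ≈ 87.0°.

87.0°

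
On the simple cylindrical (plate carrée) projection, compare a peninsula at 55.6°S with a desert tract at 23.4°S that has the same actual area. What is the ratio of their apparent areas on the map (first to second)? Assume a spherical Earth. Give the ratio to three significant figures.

1.62

For the equirectangular projection with φ₀ = 0 (plate carrée), h = 1 along meridians and k = sec φ along parallels.
Areal scale at 55.6°: h·k = 1.000 × 1.770 = 1.770.
Areal scale at 23.4°: h·k = 1.000 × 1.090 = 1.090.
Ratio = 1.770/1.090 ≈ 1.62.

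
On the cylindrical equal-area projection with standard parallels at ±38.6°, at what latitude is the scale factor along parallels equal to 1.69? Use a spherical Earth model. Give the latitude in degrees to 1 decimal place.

For cylindrical equal-area with standard parallel φ₀, h = cos φ / cos φ₀ and k = cos φ₀ / cos φ, so h·k = 1.
k = cos φ₀ / cos φ = 1.69  ⇒  cos φ = cos 38.6° / 1.69 = 0.4624.
φ = arccos(0.4624) ≈ 62.5°.

62.5°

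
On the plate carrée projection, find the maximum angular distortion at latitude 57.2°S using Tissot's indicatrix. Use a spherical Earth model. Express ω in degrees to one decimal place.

For the equirectangular projection with φ₀ = 0 (plate carrée), h = 1 along meridians and k = sec φ along parallels.
At 57.2°: h = 1.000, k = 1.846; principal scales a = 1.846, b = 1.000.
sin(ω/2) = (a − b)/(a + b) = 0.8460/2.846 = 0.2973, so ω = 2 arcsin(0.2973) ≈ 34.6°.

34.6°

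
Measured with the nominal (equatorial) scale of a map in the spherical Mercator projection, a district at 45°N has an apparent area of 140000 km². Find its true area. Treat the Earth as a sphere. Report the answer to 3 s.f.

70000 km²

The Mercator projection is conformal; its linear scale factor is the same in every direction and equals sec φ = 1/cos φ.
Areal scale = k² = sec²φ = 1/cos²(45°) = 1/0.7071² = 2.000.
True area = apparent / (areal scale) = 140000 / 2.000 ≈ 70000 km².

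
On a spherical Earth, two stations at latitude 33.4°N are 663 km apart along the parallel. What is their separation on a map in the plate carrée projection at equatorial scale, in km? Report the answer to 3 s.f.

In the plate carrée (x = Rλ, y = Rφ), meridians are true-scale (h = 1) and parallels are stretched by k = sec φ.
Along the parallel, k = sec 33.4° = 1/0.8348 = 1.198.
Map distance = 663 × 1.198 ≈ 794 km.

794 km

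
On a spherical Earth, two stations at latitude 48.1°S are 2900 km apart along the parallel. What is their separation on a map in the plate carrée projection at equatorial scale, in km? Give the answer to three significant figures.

Plate carrée maps x = Rλ, y = Rφ. The meridian scale is h = 1 and the parallel scale is k = 1/cos φ = sec φ.
Along the parallel, k = sec 48.1° = 1/0.6678 = 1.497.
Map distance = 2900 × 1.497 ≈ 4340 km.

4340 km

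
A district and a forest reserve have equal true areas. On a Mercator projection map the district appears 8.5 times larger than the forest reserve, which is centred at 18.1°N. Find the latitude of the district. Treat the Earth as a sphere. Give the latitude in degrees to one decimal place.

71.0°

On Mercator, (apparent₁)/(apparent₂) = sec²φ₁ / sec²φ₂ when true areas are equal.
cos²φ₂ / cos²φ₁ = 8.5  ⇒  cos φ₁ = cos 18.1° / √8.5 = 0.9505/2.915 = 0.3260.
φ₁ = arccos(0.3260) ≈ 71.0°.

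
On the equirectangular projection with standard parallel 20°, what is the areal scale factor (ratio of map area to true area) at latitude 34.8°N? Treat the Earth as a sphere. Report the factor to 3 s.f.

1.14

The equidistant cylindrical projection with φ₀ = 20° has h = 1 (meridians true) and k = cos φ₀ / cos φ along parallels.
Areal scale = h·k = 1 × cos φ₀ / cos φ; at 34.8°, h = 1.000, k = 1.144, so h·k = 1.144.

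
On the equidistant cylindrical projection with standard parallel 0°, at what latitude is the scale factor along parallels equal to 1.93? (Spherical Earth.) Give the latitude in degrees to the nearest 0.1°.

58.8°

Plate carrée: h = 1, k = sec φ along parallels.
sec φ = 1.93  ⇒  cos φ = 0.5181  ⇒  φ ≈ 58.8°.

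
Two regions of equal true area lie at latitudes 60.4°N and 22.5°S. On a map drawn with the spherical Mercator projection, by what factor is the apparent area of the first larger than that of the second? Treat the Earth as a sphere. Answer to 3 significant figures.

On Mercator, area is exaggerated by sec²φ = 1/cos²φ.
At 60.4°: sec²(60.4°) = 1/0.4939² = 4.099.
At 22.5°: sec²(22.5°) = 1/0.9239² = 1.172.
Ratio = 4.099/1.172 = cos²(22.5°)/cos²(60.4°) ≈ 3.50.

3.50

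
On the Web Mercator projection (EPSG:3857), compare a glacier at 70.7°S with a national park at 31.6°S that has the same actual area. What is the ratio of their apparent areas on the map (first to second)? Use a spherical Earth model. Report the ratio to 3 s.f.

On Mercator, area is exaggerated by sec²φ = 1/cos²φ.
At 70.7°: sec²(70.7°) = 1/0.3305² = 9.154.
At 31.6°: sec²(31.6°) = 1/0.8517² = 1.378.
Ratio = 9.154/1.378 = cos²(31.6°)/cos²(70.7°) ≈ 6.64.

6.64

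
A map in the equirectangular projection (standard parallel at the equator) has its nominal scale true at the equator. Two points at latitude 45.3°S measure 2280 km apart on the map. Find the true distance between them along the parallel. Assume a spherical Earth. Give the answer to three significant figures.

Plate carrée maps x = Rλ, y = Rφ. The meridian scale is h = 1 and the parallel scale is k = 1/cos φ = sec φ.
Along the parallel at 45.3°, map distances are exaggerated by k = sec 45.3° = 1.422.
True distance = 2280 / 1.422 = 2280 × cos 45.3° ≈ 1600 km.

1600 km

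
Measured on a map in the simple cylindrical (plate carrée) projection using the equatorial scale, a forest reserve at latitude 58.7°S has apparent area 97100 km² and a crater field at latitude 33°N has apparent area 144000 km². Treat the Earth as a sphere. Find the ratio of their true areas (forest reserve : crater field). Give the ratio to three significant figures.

0.418

On the plate carrée, areal scale = h·k = 1 × sec φ, so true area = apparent × cos φ.
True area of forest reserve: 97100 × cos(58.7°) = 97100 × 0.5195 = 50450 km².
True area of crater field: 144000 × cos(33°) = 144000 × 0.8387 = 120800 km².
Ratio = 50450 / 120800 ≈ 0.418.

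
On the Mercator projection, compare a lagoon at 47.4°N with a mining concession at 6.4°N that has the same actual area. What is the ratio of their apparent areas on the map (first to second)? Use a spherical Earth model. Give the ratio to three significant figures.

2.16

On Mercator, area is exaggerated by sec²φ = 1/cos²φ.
At 47.4°: sec²(47.4°) = 1/0.6769² = 2.183.
At 6.4°: sec²(6.4°) = 1/0.9938² = 1.013.
Ratio = 2.183/1.013 = cos²(6.4°)/cos²(47.4°) ≈ 2.16.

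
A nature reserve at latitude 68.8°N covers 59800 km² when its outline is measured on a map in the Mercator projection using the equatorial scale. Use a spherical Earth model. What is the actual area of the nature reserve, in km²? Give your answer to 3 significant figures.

7820 km²

Mercator is conformal, so the point scale is isotropic: h = k = sec φ = 1/cos φ.
Areal scale = k² = sec²φ = 1/cos²(68.8°) = 1/0.3616² = 7.647.
True area = apparent / (areal scale) = 59800 / 7.647 ≈ 7820 km².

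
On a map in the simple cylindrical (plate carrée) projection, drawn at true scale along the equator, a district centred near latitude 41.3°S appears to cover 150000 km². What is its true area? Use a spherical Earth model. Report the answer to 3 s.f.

In the plate carrée (x = Rλ, y = Rφ), meridians are true-scale (h = 1) and parallels are stretched by k = sec φ.
Areal scale = h·k = 1 × sec φ; at 41.3°, h = 1.000, k = 1.331, so h·k = 1.331.
True area = apparent / (areal scale) = 150000 / 1.331 ≈ 113000 km².

113000 km²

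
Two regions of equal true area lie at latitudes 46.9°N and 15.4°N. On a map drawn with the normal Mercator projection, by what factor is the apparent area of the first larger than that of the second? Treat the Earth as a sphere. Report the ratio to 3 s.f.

1.99

Mercator areal scale is sec²φ.
At 46.9°: sec²(46.9°) = 1/0.6833² = 2.142.
At 15.4°: sec²(15.4°) = 1/0.9641² = 1.076.
Ratio = 2.142/1.076 = cos²(15.4°)/cos²(46.9°) ≈ 1.99.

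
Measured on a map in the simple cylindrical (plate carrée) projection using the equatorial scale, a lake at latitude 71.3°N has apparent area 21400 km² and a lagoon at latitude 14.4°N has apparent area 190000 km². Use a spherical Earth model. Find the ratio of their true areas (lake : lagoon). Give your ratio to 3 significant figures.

On the plate carrée, areal scale = h·k = 1 × sec φ, so true area = apparent × cos φ.
True area of lake: 21400 × cos(71.3°) = 21400 × 0.3206 = 6861 km².
True area of lagoon: 190000 × cos(14.4°) = 190000 × 0.9686 = 184000 km².
Ratio = 6861 / 184000 ≈ 0.0373.

0.0373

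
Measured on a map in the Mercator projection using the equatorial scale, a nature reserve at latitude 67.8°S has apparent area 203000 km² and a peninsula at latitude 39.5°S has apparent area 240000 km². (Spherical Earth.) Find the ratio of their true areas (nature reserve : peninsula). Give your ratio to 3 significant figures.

0.203

On Mercator the areal scale is sec²φ, so true area = apparent × cos²φ.
True area of nature reserve: 203000 × cos²(67.8°) = 203000 × 0.1428 = 28980 km².
True area of peninsula: 240000 × cos²(39.5°) = 240000 × 0.5954 = 142900 km².
Ratio = 28980 / 142900 ≈ 0.203.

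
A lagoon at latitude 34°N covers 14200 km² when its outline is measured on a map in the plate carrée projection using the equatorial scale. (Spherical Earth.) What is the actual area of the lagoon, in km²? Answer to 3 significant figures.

For the equirectangular projection with φ₀ = 0 (plate carrée), h = 1 along meridians and k = sec φ along parallels.
Areal scale = h·k = 1 × sec φ; at 34°, h = 1.000, k = 1.206, so h·k = 1.206.
True area = apparent / (areal scale) = 14200 / 1.206 ≈ 11800 km².

11800 km²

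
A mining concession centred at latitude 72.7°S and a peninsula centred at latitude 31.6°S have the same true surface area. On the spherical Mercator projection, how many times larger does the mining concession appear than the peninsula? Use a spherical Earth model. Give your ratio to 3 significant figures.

On Mercator, area is exaggerated by sec²φ = 1/cos²φ.
At 72.7°: sec²(72.7°) = 1/0.2974² = 11.31.
At 31.6°: sec²(31.6°) = 1/0.8517² = 1.378.
Ratio = 11.31/1.378 = cos²(31.6°)/cos²(72.7°) ≈ 8.20.

8.20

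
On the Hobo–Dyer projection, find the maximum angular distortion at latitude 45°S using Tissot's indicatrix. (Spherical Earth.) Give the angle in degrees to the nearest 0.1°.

Hobo–Dyer is a cylindrical equal-area projection with standard parallels at ±37.5°. For cylindrical equal-area with standard parallel φ₀, h = cos φ / cos φ₀ and k = cos φ₀ / cos φ, so h·k = 1.
At 45°: h = 0.8913, k = 1.122; principal scales a = 1.122, b = 0.8913.
sin(ω/2) = (a − b)/(a + b) = 0.2307/2.013 = 0.1146, so ω = 2 arcsin(0.1146) ≈ 13.2°.

13.2°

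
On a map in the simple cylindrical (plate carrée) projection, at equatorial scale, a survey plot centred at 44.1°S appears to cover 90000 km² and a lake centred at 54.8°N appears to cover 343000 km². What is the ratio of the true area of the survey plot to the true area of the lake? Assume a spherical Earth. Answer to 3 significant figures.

0.327

On the plate carrée, areal scale = h·k = 1 × sec φ, so true area = apparent × cos φ.
True area of survey plot: 90000 × cos(44.1°) = 90000 × 0.7181 = 64630 km².
True area of lake: 343000 × cos(54.8°) = 343000 × 0.5764 = 197700 km².
Ratio = 64630 / 197700 ≈ 0.327.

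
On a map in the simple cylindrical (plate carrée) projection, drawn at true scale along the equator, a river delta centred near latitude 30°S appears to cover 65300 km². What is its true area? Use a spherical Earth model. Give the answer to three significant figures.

Plate carrée maps x = Rλ, y = Rφ. The meridian scale is h = 1 and the parallel scale is k = 1/cos φ = sec φ.
Areal scale = h·k = 1 × sec φ; at 30°, h = 1.000, k = 1.155, so h·k = 1.155.
True area = apparent / (areal scale) = 65300 / 1.155 ≈ 56600 km².

56600 km²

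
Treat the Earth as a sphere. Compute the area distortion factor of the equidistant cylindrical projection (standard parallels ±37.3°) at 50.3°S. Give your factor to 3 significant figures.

With standard parallel φ₀ = 37.3°, the equirectangular projection gives x = Rλ cos φ₀, y = Rφ, so h = 1 and k = cos 37.3° / cos φ.
Areal scale = h·k = 1 × cos φ₀ / cos φ; at 50.3°, h = 1.000, k = 1.245, so h·k = 1.245.

1.25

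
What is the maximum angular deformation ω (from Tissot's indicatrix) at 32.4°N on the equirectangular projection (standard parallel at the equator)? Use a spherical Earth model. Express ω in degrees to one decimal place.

9.7°

In the plate carrée (x = Rλ, y = Rφ), meridians are true-scale (h = 1) and parallels are stretched by k = sec φ.
At 32.4°: h = 1.000, k = 1.184; principal scales a = 1.184, b = 1.000.
sin(ω/2) = (a − b)/(a + b) = 0.1844/2.184 = 0.08441, so ω = 2 arcsin(0.08441) ≈ 9.7°.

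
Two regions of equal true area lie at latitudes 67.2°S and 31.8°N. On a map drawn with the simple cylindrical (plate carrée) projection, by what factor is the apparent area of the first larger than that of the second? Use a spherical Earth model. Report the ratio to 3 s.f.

2.19

Plate carrée maps x = Rλ, y = Rφ. The meridian scale is h = 1 and the parallel scale is k = 1/cos φ = sec φ.
Areal scale at 67.2°: h·k = 1.000 × 2.581 = 2.581.
Areal scale at 31.8°: h·k = 1.000 × 1.177 = 1.177.
Ratio = 2.581/1.177 ≈ 2.19.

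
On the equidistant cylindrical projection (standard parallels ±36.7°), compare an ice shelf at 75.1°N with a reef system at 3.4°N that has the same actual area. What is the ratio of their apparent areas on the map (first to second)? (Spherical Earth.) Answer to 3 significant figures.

3.88

In the equirectangular projection with standard parallel φ₀ = 36.7° (x = Rλ cos φ₀, y = Rφ), meridians are true-scale (h = 1) and the parallel scale is k = cos φ₀ / cos φ.
Areal scale at 75.1°: h·k = 1.000 × 3.118 = 3.118.
Areal scale at 3.4°: h·k = 1.000 × 0.8032 = 0.8032.
Ratio = 3.118/0.8032 ≈ 3.88.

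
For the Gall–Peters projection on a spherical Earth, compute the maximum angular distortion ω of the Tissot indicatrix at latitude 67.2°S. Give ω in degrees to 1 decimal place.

65.1°

Gall–Peters is a cylindrical equal-area projection with standard parallels at ±45°. A cylindrical equal-area projection with standard parallel φ₀ has meridian scale h = cos φ / cos φ₀ and parallel scale k = cos φ₀ / cos φ (so areas are preserved, h·k = 1).
At 67.2°: h = 0.5480, k = 1.825; principal scales a = 1.825, b = 0.5480.
sin(ω/2) = (a − b)/(a + b) = 1.277/2.373 = 0.5381, so ω = 2 arcsin(0.5381) ≈ 65.1°.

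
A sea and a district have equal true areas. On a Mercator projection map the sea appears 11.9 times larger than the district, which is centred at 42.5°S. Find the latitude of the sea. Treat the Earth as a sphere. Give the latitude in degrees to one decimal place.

On Mercator, (apparent₁)/(apparent₂) = sec²φ₁ / sec²φ₂ when true areas are equal.
cos²φ₂ / cos²φ₁ = 11.9  ⇒  cos φ₁ = cos 42.5° / √11.9 = 0.7373/3.450 = 0.2137.
φ₁ = arccos(0.2137) ≈ 77.7°.

77.7°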